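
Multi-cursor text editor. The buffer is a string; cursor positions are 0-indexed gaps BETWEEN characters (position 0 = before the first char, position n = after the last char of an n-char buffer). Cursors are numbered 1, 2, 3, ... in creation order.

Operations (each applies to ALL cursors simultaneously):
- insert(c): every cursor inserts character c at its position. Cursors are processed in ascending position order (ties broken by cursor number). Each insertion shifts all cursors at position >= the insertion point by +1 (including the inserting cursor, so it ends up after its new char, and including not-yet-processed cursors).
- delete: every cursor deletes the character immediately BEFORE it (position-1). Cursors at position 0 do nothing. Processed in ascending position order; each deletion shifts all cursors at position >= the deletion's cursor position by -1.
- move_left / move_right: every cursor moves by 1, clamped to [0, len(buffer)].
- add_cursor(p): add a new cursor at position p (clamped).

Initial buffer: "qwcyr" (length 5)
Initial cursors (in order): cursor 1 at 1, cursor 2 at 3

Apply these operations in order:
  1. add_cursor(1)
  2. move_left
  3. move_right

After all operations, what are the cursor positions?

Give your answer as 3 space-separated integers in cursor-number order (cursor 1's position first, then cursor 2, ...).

After op 1 (add_cursor(1)): buffer="qwcyr" (len 5), cursors c1@1 c3@1 c2@3, authorship .....
After op 2 (move_left): buffer="qwcyr" (len 5), cursors c1@0 c3@0 c2@2, authorship .....
After op 3 (move_right): buffer="qwcyr" (len 5), cursors c1@1 c3@1 c2@3, authorship .....

Answer: 1 3 1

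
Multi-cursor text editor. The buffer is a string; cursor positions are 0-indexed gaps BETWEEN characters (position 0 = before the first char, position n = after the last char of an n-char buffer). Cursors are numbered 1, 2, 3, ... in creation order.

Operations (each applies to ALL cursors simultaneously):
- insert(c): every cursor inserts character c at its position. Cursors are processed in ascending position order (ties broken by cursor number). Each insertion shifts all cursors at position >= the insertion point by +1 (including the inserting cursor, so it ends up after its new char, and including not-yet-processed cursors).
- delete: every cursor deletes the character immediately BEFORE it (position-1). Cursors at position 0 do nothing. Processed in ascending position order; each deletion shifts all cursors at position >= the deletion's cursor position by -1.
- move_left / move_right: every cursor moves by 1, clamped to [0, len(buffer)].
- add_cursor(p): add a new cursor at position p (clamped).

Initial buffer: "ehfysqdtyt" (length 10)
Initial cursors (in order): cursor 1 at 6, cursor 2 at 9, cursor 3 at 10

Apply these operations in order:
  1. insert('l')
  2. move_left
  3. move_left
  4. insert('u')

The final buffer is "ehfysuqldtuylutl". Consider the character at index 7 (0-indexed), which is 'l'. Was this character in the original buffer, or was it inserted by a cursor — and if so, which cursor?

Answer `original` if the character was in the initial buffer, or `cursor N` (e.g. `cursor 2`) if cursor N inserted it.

After op 1 (insert('l')): buffer="ehfysqldtyltl" (len 13), cursors c1@7 c2@11 c3@13, authorship ......1...2.3
After op 2 (move_left): buffer="ehfysqldtyltl" (len 13), cursors c1@6 c2@10 c3@12, authorship ......1...2.3
After op 3 (move_left): buffer="ehfysqldtyltl" (len 13), cursors c1@5 c2@9 c3@11, authorship ......1...2.3
After op 4 (insert('u')): buffer="ehfysuqldtuylutl" (len 16), cursors c1@6 c2@11 c3@14, authorship .....1.1..2.23.3
Authorship (.=original, N=cursor N): . . . . . 1 . 1 . . 2 . 2 3 . 3
Index 7: author = 1

Answer: cursor 1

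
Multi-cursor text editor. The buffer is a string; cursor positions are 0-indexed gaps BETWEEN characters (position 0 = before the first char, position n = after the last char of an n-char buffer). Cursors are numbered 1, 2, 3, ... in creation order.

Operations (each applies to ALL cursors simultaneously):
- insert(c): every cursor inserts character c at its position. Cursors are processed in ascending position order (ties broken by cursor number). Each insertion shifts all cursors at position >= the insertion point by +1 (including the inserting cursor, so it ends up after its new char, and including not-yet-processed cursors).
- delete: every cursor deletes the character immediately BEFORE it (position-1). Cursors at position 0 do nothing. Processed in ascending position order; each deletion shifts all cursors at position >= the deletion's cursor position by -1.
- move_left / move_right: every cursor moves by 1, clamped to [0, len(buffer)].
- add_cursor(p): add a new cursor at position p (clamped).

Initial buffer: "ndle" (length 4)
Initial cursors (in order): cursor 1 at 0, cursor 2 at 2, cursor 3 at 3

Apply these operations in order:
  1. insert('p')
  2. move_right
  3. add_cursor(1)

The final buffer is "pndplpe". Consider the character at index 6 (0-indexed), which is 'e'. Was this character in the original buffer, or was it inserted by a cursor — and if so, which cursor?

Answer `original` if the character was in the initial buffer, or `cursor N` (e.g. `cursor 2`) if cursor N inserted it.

Answer: original

Derivation:
After op 1 (insert('p')): buffer="pndplpe" (len 7), cursors c1@1 c2@4 c3@6, authorship 1..2.3.
After op 2 (move_right): buffer="pndplpe" (len 7), cursors c1@2 c2@5 c3@7, authorship 1..2.3.
After op 3 (add_cursor(1)): buffer="pndplpe" (len 7), cursors c4@1 c1@2 c2@5 c3@7, authorship 1..2.3.
Authorship (.=original, N=cursor N): 1 . . 2 . 3 .
Index 6: author = original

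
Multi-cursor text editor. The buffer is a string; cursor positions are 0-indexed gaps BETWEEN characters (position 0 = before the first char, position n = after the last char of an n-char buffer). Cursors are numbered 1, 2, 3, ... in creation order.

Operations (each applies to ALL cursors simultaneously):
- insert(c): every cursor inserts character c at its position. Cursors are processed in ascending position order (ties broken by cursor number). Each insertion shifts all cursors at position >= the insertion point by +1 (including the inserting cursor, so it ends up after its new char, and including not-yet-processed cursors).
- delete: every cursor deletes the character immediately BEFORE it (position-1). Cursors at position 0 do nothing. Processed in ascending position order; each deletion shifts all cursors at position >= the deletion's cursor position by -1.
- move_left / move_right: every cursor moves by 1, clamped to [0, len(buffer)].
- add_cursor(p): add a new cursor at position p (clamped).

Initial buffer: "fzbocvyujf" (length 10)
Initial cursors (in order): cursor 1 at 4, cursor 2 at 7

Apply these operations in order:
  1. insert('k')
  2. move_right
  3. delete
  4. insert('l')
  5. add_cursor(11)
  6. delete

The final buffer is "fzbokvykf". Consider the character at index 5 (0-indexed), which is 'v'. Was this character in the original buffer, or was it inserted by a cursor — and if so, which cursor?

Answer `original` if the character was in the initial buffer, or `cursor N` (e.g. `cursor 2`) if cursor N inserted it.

Answer: original

Derivation:
After op 1 (insert('k')): buffer="fzbokcvykujf" (len 12), cursors c1@5 c2@9, authorship ....1...2...
After op 2 (move_right): buffer="fzbokcvykujf" (len 12), cursors c1@6 c2@10, authorship ....1...2...
After op 3 (delete): buffer="fzbokvykjf" (len 10), cursors c1@5 c2@8, authorship ....1..2..
After op 4 (insert('l')): buffer="fzboklvykljf" (len 12), cursors c1@6 c2@10, authorship ....11..22..
After op 5 (add_cursor(11)): buffer="fzboklvykljf" (len 12), cursors c1@6 c2@10 c3@11, authorship ....11..22..
After op 6 (delete): buffer="fzbokvykf" (len 9), cursors c1@5 c2@8 c3@8, authorship ....1..2.
Authorship (.=original, N=cursor N): . . . . 1 . . 2 .
Index 5: author = original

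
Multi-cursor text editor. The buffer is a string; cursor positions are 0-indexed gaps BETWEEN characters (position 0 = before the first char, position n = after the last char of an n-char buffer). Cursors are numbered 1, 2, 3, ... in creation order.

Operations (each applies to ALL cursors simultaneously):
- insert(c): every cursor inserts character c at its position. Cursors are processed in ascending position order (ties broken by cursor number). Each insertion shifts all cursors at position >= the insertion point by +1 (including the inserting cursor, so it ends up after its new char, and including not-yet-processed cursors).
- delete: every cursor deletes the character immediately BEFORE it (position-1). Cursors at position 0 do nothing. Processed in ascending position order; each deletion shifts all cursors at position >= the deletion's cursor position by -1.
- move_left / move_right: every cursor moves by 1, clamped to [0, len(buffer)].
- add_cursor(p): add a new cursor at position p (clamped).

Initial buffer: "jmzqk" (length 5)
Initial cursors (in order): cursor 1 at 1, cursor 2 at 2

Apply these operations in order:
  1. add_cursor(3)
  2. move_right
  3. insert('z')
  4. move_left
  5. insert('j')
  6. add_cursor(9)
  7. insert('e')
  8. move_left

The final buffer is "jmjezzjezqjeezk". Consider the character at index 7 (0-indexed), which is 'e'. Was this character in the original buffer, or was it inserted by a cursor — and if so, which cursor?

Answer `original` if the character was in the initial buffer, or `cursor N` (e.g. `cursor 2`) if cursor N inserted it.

Answer: cursor 2

Derivation:
After op 1 (add_cursor(3)): buffer="jmzqk" (len 5), cursors c1@1 c2@2 c3@3, authorship .....
After op 2 (move_right): buffer="jmzqk" (len 5), cursors c1@2 c2@3 c3@4, authorship .....
After op 3 (insert('z')): buffer="jmzzzqzk" (len 8), cursors c1@3 c2@5 c3@7, authorship ..1.2.3.
After op 4 (move_left): buffer="jmzzzqzk" (len 8), cursors c1@2 c2@4 c3@6, authorship ..1.2.3.
After op 5 (insert('j')): buffer="jmjzzjzqjzk" (len 11), cursors c1@3 c2@6 c3@9, authorship ..11.22.33.
After op 6 (add_cursor(9)): buffer="jmjzzjzqjzk" (len 11), cursors c1@3 c2@6 c3@9 c4@9, authorship ..11.22.33.
After op 7 (insert('e')): buffer="jmjezzjezqjeezk" (len 15), cursors c1@4 c2@8 c3@13 c4@13, authorship ..111.222.3343.
After op 8 (move_left): buffer="jmjezzjezqjeezk" (len 15), cursors c1@3 c2@7 c3@12 c4@12, authorship ..111.222.3343.
Authorship (.=original, N=cursor N): . . 1 1 1 . 2 2 2 . 3 3 4 3 .
Index 7: author = 2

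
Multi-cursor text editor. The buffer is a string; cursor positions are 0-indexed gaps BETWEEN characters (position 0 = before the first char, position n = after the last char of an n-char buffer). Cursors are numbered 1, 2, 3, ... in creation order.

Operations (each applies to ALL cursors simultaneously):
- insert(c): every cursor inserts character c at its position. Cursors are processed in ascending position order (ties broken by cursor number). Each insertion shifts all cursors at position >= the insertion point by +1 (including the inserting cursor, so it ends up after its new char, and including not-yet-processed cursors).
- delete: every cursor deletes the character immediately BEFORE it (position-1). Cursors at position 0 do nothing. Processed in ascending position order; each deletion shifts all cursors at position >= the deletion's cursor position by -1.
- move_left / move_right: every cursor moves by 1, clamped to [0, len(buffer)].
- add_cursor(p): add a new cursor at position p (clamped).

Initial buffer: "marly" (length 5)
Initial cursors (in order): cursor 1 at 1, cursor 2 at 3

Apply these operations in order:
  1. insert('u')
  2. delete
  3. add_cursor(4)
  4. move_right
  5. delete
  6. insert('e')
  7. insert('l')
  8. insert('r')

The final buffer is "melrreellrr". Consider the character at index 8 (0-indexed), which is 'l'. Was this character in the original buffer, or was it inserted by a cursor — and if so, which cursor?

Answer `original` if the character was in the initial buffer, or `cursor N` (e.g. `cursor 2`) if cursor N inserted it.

Answer: cursor 3

Derivation:
After op 1 (insert('u')): buffer="muaruly" (len 7), cursors c1@2 c2@5, authorship .1..2..
After op 2 (delete): buffer="marly" (len 5), cursors c1@1 c2@3, authorship .....
After op 3 (add_cursor(4)): buffer="marly" (len 5), cursors c1@1 c2@3 c3@4, authorship .....
After op 4 (move_right): buffer="marly" (len 5), cursors c1@2 c2@4 c3@5, authorship .....
After op 5 (delete): buffer="mr" (len 2), cursors c1@1 c2@2 c3@2, authorship ..
After op 6 (insert('e')): buffer="meree" (len 5), cursors c1@2 c2@5 c3@5, authorship .1.23
After op 7 (insert('l')): buffer="melreell" (len 8), cursors c1@3 c2@8 c3@8, authorship .11.2323
After op 8 (insert('r')): buffer="melrreellrr" (len 11), cursors c1@4 c2@11 c3@11, authorship .111.232323
Authorship (.=original, N=cursor N): . 1 1 1 . 2 3 2 3 2 3
Index 8: author = 3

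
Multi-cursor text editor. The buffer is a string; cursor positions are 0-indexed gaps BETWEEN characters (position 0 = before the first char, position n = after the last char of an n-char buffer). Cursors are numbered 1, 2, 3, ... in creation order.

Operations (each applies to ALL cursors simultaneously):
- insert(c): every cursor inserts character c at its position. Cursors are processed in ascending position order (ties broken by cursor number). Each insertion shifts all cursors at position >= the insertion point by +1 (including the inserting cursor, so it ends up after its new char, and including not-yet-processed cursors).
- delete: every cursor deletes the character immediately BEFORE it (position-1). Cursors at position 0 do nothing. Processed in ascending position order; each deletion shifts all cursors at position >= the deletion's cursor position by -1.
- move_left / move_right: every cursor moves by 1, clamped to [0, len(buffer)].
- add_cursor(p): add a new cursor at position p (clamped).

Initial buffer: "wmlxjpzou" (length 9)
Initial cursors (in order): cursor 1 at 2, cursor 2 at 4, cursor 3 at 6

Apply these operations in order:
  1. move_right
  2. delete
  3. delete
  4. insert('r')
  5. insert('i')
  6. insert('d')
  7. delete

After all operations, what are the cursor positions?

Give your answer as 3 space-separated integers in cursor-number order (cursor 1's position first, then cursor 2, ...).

After op 1 (move_right): buffer="wmlxjpzou" (len 9), cursors c1@3 c2@5 c3@7, authorship .........
After op 2 (delete): buffer="wmxpou" (len 6), cursors c1@2 c2@3 c3@4, authorship ......
After op 3 (delete): buffer="wou" (len 3), cursors c1@1 c2@1 c3@1, authorship ...
After op 4 (insert('r')): buffer="wrrrou" (len 6), cursors c1@4 c2@4 c3@4, authorship .123..
After op 5 (insert('i')): buffer="wrrriiiou" (len 9), cursors c1@7 c2@7 c3@7, authorship .123123..
After op 6 (insert('d')): buffer="wrrriiidddou" (len 12), cursors c1@10 c2@10 c3@10, authorship .123123123..
After op 7 (delete): buffer="wrrriiiou" (len 9), cursors c1@7 c2@7 c3@7, authorship .123123..

Answer: 7 7 7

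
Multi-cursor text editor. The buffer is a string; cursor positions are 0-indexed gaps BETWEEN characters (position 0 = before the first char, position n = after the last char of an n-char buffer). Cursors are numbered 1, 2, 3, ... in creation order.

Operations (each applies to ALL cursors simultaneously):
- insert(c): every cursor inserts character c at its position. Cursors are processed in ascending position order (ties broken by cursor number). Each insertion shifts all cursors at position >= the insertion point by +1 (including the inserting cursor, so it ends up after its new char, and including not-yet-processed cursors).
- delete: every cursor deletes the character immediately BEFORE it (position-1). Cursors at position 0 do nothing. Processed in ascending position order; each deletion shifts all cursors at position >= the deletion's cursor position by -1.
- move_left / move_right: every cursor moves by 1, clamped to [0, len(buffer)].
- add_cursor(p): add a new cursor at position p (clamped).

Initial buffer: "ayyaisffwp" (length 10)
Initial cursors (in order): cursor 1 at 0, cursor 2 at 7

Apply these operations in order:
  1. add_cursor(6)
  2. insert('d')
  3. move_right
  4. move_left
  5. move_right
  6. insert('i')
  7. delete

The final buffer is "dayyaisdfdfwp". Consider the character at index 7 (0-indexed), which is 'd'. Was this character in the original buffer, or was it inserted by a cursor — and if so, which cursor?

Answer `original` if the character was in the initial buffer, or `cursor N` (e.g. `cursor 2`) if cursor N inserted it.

Answer: cursor 3

Derivation:
After op 1 (add_cursor(6)): buffer="ayyaisffwp" (len 10), cursors c1@0 c3@6 c2@7, authorship ..........
After op 2 (insert('d')): buffer="dayyaisdfdfwp" (len 13), cursors c1@1 c3@8 c2@10, authorship 1......3.2...
After op 3 (move_right): buffer="dayyaisdfdfwp" (len 13), cursors c1@2 c3@9 c2@11, authorship 1......3.2...
After op 4 (move_left): buffer="dayyaisdfdfwp" (len 13), cursors c1@1 c3@8 c2@10, authorship 1......3.2...
After op 5 (move_right): buffer="dayyaisdfdfwp" (len 13), cursors c1@2 c3@9 c2@11, authorship 1......3.2...
After op 6 (insert('i')): buffer="daiyyaisdfidfiwp" (len 16), cursors c1@3 c3@11 c2@14, authorship 1.1.....3.32.2..
After op 7 (delete): buffer="dayyaisdfdfwp" (len 13), cursors c1@2 c3@9 c2@11, authorship 1......3.2...
Authorship (.=original, N=cursor N): 1 . . . . . . 3 . 2 . . .
Index 7: author = 3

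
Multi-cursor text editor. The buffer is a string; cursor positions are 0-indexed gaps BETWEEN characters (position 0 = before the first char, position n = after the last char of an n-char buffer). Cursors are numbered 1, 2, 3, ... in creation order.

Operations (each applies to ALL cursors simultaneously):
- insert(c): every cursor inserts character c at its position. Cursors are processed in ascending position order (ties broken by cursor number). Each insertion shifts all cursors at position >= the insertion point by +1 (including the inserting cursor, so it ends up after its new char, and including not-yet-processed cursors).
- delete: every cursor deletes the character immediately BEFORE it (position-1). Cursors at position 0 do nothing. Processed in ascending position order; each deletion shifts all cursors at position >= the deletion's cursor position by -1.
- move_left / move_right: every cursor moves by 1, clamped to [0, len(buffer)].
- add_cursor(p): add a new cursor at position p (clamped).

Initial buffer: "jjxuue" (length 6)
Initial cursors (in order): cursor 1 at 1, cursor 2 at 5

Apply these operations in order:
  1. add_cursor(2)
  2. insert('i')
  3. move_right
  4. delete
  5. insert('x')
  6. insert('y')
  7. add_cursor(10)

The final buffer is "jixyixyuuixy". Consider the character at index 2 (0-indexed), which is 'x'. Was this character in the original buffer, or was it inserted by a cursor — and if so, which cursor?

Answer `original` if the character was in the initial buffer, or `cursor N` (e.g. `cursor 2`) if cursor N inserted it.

Answer: cursor 1

Derivation:
After op 1 (add_cursor(2)): buffer="jjxuue" (len 6), cursors c1@1 c3@2 c2@5, authorship ......
After op 2 (insert('i')): buffer="jijixuuie" (len 9), cursors c1@2 c3@4 c2@8, authorship .1.3...2.
After op 3 (move_right): buffer="jijixuuie" (len 9), cursors c1@3 c3@5 c2@9, authorship .1.3...2.
After op 4 (delete): buffer="jiiuui" (len 6), cursors c1@2 c3@3 c2@6, authorship .13..2
After op 5 (insert('x')): buffer="jixixuuix" (len 9), cursors c1@3 c3@5 c2@9, authorship .1133..22
After op 6 (insert('y')): buffer="jixyixyuuixy" (len 12), cursors c1@4 c3@7 c2@12, authorship .111333..222
After op 7 (add_cursor(10)): buffer="jixyixyuuixy" (len 12), cursors c1@4 c3@7 c4@10 c2@12, authorship .111333..222
Authorship (.=original, N=cursor N): . 1 1 1 3 3 3 . . 2 2 2
Index 2: author = 1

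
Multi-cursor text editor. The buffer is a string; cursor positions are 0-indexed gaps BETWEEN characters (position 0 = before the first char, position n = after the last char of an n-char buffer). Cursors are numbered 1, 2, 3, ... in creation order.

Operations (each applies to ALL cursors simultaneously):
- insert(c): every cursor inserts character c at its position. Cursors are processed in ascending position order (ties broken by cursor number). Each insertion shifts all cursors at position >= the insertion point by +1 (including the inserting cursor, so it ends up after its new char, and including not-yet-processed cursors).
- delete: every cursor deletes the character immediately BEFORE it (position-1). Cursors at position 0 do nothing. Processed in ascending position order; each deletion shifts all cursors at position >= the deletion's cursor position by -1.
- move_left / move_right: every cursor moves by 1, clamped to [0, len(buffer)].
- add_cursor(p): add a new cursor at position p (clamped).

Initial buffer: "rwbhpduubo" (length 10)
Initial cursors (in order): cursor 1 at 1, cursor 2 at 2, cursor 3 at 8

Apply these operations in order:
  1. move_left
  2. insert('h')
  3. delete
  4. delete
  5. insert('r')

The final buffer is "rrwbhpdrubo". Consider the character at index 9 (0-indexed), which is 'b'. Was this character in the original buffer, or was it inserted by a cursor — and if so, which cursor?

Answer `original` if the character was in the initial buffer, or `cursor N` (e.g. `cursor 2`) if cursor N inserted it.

Answer: original

Derivation:
After op 1 (move_left): buffer="rwbhpduubo" (len 10), cursors c1@0 c2@1 c3@7, authorship ..........
After op 2 (insert('h')): buffer="hrhwbhpduhubo" (len 13), cursors c1@1 c2@3 c3@10, authorship 1.2......3...
After op 3 (delete): buffer="rwbhpduubo" (len 10), cursors c1@0 c2@1 c3@7, authorship ..........
After op 4 (delete): buffer="wbhpdubo" (len 8), cursors c1@0 c2@0 c3@5, authorship ........
After op 5 (insert('r')): buffer="rrwbhpdrubo" (len 11), cursors c1@2 c2@2 c3@8, authorship 12.....3...
Authorship (.=original, N=cursor N): 1 2 . . . . . 3 . . .
Index 9: author = original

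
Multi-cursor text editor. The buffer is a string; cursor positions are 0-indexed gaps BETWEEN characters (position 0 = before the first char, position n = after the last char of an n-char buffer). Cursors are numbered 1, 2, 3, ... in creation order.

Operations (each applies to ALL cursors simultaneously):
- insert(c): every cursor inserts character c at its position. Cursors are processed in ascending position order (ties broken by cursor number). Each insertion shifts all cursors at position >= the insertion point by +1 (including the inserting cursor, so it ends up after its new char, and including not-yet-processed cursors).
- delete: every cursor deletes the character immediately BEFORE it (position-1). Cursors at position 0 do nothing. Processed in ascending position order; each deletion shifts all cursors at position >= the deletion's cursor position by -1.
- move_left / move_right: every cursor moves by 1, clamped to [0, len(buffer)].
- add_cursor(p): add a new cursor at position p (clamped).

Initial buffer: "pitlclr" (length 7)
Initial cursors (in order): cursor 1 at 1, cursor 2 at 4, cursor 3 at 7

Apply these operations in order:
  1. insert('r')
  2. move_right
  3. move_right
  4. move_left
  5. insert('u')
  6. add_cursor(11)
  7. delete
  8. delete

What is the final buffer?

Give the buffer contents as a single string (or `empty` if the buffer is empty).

Answer: prtlr

Derivation:
After op 1 (insert('r')): buffer="pritlrclrr" (len 10), cursors c1@2 c2@6 c3@10, authorship .1...2...3
After op 2 (move_right): buffer="pritlrclrr" (len 10), cursors c1@3 c2@7 c3@10, authorship .1...2...3
After op 3 (move_right): buffer="pritlrclrr" (len 10), cursors c1@4 c2@8 c3@10, authorship .1...2...3
After op 4 (move_left): buffer="pritlrclrr" (len 10), cursors c1@3 c2@7 c3@9, authorship .1...2...3
After op 5 (insert('u')): buffer="priutlrculrur" (len 13), cursors c1@4 c2@9 c3@12, authorship .1.1..2.2..33
After op 6 (add_cursor(11)): buffer="priutlrculrur" (len 13), cursors c1@4 c2@9 c4@11 c3@12, authorship .1.1..2.2..33
After op 7 (delete): buffer="pritlrclr" (len 9), cursors c1@3 c2@7 c3@8 c4@8, authorship .1...2..3
After op 8 (delete): buffer="prtlr" (len 5), cursors c1@2 c2@4 c3@4 c4@4, authorship .1..3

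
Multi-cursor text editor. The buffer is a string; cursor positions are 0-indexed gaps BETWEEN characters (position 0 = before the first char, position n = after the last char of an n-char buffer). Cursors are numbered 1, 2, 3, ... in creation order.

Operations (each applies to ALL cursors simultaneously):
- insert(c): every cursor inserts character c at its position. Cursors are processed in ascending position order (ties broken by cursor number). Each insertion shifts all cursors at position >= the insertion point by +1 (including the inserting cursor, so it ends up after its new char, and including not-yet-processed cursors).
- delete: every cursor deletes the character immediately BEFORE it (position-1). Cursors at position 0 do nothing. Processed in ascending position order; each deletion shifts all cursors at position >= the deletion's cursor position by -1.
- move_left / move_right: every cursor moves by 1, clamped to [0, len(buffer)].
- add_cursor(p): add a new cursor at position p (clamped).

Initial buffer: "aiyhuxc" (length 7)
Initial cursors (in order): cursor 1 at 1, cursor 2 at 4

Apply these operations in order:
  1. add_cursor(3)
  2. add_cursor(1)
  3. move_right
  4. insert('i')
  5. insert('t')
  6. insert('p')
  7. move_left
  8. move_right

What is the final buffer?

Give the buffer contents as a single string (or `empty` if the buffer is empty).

Answer: aiiittppyhitpuitpxc

Derivation:
After op 1 (add_cursor(3)): buffer="aiyhuxc" (len 7), cursors c1@1 c3@3 c2@4, authorship .......
After op 2 (add_cursor(1)): buffer="aiyhuxc" (len 7), cursors c1@1 c4@1 c3@3 c2@4, authorship .......
After op 3 (move_right): buffer="aiyhuxc" (len 7), cursors c1@2 c4@2 c3@4 c2@5, authorship .......
After op 4 (insert('i')): buffer="aiiiyhiuixc" (len 11), cursors c1@4 c4@4 c3@7 c2@9, authorship ..14..3.2..
After op 5 (insert('t')): buffer="aiiittyhituitxc" (len 15), cursors c1@6 c4@6 c3@10 c2@13, authorship ..1414..33.22..
After op 6 (insert('p')): buffer="aiiittppyhitpuitpxc" (len 19), cursors c1@8 c4@8 c3@13 c2@17, authorship ..141414..333.222..
After op 7 (move_left): buffer="aiiittppyhitpuitpxc" (len 19), cursors c1@7 c4@7 c3@12 c2@16, authorship ..141414..333.222..
After op 8 (move_right): buffer="aiiittppyhitpuitpxc" (len 19), cursors c1@8 c4@8 c3@13 c2@17, authorship ..141414..333.222..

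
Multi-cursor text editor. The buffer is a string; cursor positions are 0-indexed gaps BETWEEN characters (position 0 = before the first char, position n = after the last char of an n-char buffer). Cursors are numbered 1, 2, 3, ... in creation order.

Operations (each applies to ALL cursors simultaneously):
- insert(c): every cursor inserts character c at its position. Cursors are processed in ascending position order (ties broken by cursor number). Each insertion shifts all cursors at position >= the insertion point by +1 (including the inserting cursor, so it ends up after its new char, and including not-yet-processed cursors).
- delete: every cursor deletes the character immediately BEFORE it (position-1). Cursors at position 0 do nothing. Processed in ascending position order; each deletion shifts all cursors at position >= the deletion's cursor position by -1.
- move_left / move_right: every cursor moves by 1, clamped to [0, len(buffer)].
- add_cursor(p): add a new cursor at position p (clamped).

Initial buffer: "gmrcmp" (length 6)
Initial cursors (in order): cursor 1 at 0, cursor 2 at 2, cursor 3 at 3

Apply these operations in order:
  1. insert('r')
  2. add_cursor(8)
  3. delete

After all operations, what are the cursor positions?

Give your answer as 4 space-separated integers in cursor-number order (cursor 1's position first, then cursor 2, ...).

After op 1 (insert('r')): buffer="rgmrrrcmp" (len 9), cursors c1@1 c2@4 c3@6, authorship 1..2.3...
After op 2 (add_cursor(8)): buffer="rgmrrrcmp" (len 9), cursors c1@1 c2@4 c3@6 c4@8, authorship 1..2.3...
After op 3 (delete): buffer="gmrcp" (len 5), cursors c1@0 c2@2 c3@3 c4@4, authorship .....

Answer: 0 2 3 4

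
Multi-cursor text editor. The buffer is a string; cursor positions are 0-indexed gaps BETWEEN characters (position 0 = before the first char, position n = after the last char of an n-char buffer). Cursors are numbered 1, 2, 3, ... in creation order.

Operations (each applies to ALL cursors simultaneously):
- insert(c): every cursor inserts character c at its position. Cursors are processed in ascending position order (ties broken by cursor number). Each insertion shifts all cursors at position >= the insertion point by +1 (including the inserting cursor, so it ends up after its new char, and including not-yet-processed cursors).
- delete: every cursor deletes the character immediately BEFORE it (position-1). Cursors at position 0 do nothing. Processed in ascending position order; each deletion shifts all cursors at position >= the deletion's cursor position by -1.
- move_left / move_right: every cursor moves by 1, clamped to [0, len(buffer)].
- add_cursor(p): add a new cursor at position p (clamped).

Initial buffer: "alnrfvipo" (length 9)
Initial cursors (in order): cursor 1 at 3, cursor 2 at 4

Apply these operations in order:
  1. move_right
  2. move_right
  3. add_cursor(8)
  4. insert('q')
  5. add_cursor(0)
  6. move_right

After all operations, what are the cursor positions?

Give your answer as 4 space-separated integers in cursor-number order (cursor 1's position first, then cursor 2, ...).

Answer: 7 9 12 1

Derivation:
After op 1 (move_right): buffer="alnrfvipo" (len 9), cursors c1@4 c2@5, authorship .........
After op 2 (move_right): buffer="alnrfvipo" (len 9), cursors c1@5 c2@6, authorship .........
After op 3 (add_cursor(8)): buffer="alnrfvipo" (len 9), cursors c1@5 c2@6 c3@8, authorship .........
After op 4 (insert('q')): buffer="alnrfqvqipqo" (len 12), cursors c1@6 c2@8 c3@11, authorship .....1.2..3.
After op 5 (add_cursor(0)): buffer="alnrfqvqipqo" (len 12), cursors c4@0 c1@6 c2@8 c3@11, authorship .....1.2..3.
After op 6 (move_right): buffer="alnrfqvqipqo" (len 12), cursors c4@1 c1@7 c2@9 c3@12, authorship .....1.2..3.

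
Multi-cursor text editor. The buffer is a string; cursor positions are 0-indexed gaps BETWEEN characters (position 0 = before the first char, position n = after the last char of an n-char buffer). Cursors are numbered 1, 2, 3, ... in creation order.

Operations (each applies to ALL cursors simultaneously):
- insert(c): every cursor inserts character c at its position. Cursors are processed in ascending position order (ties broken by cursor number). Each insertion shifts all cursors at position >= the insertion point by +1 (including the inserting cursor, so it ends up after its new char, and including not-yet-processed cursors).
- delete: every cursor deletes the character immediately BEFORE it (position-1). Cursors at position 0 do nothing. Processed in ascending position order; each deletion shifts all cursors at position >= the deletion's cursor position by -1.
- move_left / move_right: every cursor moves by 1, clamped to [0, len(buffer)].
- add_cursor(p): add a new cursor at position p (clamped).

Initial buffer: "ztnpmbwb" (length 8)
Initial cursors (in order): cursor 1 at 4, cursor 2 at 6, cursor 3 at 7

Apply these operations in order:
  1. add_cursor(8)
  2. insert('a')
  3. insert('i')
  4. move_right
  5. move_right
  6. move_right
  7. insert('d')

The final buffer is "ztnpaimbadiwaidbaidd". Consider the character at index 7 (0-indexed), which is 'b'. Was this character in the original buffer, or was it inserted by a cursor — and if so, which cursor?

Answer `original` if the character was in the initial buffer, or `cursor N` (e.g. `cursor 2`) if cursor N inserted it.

Answer: original

Derivation:
After op 1 (add_cursor(8)): buffer="ztnpmbwb" (len 8), cursors c1@4 c2@6 c3@7 c4@8, authorship ........
After op 2 (insert('a')): buffer="ztnpambawaba" (len 12), cursors c1@5 c2@8 c3@10 c4@12, authorship ....1..2.3.4
After op 3 (insert('i')): buffer="ztnpaimbaiwaibai" (len 16), cursors c1@6 c2@10 c3@13 c4@16, authorship ....11..22.33.44
After op 4 (move_right): buffer="ztnpaimbaiwaibai" (len 16), cursors c1@7 c2@11 c3@14 c4@16, authorship ....11..22.33.44
After op 5 (move_right): buffer="ztnpaimbaiwaibai" (len 16), cursors c1@8 c2@12 c3@15 c4@16, authorship ....11..22.33.44
After op 6 (move_right): buffer="ztnpaimbaiwaibai" (len 16), cursors c1@9 c2@13 c3@16 c4@16, authorship ....11..22.33.44
After op 7 (insert('d')): buffer="ztnpaimbadiwaidbaidd" (len 20), cursors c1@10 c2@15 c3@20 c4@20, authorship ....11..212.332.4434
Authorship (.=original, N=cursor N): . . . . 1 1 . . 2 1 2 . 3 3 2 . 4 4 3 4
Index 7: author = original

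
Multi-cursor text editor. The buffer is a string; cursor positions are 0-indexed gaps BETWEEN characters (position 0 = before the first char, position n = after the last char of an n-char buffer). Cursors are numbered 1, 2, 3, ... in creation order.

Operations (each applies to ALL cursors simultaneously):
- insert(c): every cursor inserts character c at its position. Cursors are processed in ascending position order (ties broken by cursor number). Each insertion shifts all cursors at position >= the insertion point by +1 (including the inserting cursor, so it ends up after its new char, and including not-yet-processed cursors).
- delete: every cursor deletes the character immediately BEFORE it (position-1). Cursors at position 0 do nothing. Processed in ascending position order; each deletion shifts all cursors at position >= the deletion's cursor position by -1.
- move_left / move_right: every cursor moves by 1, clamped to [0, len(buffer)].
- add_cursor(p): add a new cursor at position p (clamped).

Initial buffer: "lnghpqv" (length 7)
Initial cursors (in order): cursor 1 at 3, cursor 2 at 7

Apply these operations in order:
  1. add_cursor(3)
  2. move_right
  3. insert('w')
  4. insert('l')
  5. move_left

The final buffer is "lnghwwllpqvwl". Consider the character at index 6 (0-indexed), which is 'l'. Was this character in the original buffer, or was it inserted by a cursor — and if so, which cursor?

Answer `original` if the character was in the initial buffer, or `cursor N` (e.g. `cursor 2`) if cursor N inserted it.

Answer: cursor 1

Derivation:
After op 1 (add_cursor(3)): buffer="lnghpqv" (len 7), cursors c1@3 c3@3 c2@7, authorship .......
After op 2 (move_right): buffer="lnghpqv" (len 7), cursors c1@4 c3@4 c2@7, authorship .......
After op 3 (insert('w')): buffer="lnghwwpqvw" (len 10), cursors c1@6 c3@6 c2@10, authorship ....13...2
After op 4 (insert('l')): buffer="lnghwwllpqvwl" (len 13), cursors c1@8 c3@8 c2@13, authorship ....1313...22
After op 5 (move_left): buffer="lnghwwllpqvwl" (len 13), cursors c1@7 c3@7 c2@12, authorship ....1313...22
Authorship (.=original, N=cursor N): . . . . 1 3 1 3 . . . 2 2
Index 6: author = 1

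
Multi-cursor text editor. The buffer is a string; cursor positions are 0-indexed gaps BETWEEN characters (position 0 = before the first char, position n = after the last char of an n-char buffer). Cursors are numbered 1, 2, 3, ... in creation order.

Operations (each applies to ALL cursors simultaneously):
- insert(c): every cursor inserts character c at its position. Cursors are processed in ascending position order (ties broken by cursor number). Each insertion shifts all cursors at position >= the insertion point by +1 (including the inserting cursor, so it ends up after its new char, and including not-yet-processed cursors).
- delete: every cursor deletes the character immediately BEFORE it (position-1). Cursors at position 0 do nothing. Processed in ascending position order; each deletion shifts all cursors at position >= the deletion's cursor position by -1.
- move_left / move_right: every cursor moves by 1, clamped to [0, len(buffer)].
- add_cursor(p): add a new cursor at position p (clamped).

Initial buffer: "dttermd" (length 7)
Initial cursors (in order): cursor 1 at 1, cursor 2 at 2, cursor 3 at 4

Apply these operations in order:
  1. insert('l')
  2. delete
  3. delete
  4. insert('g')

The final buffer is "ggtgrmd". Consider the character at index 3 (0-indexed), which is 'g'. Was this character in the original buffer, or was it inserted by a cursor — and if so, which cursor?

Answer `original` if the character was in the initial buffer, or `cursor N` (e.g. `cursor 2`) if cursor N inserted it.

After op 1 (insert('l')): buffer="dltltelrmd" (len 10), cursors c1@2 c2@4 c3@7, authorship .1.2..3...
After op 2 (delete): buffer="dttermd" (len 7), cursors c1@1 c2@2 c3@4, authorship .......
After op 3 (delete): buffer="trmd" (len 4), cursors c1@0 c2@0 c3@1, authorship ....
After op 4 (insert('g')): buffer="ggtgrmd" (len 7), cursors c1@2 c2@2 c3@4, authorship 12.3...
Authorship (.=original, N=cursor N): 1 2 . 3 . . .
Index 3: author = 3

Answer: cursor 3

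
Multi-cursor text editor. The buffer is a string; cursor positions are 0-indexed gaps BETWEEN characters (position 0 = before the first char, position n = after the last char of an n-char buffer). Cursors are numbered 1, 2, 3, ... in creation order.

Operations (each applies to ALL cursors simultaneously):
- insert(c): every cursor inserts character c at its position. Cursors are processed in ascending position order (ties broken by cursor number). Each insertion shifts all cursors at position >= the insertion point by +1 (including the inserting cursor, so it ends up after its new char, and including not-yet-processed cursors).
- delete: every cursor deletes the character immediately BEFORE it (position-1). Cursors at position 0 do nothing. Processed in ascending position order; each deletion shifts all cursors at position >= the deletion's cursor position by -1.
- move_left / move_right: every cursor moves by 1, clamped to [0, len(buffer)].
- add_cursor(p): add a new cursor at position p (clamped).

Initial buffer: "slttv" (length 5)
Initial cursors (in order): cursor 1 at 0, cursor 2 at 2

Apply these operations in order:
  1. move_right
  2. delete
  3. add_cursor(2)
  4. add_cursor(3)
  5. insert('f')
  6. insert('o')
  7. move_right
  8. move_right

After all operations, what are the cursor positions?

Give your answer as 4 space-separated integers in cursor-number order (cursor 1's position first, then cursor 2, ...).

After op 1 (move_right): buffer="slttv" (len 5), cursors c1@1 c2@3, authorship .....
After op 2 (delete): buffer="ltv" (len 3), cursors c1@0 c2@1, authorship ...
After op 3 (add_cursor(2)): buffer="ltv" (len 3), cursors c1@0 c2@1 c3@2, authorship ...
After op 4 (add_cursor(3)): buffer="ltv" (len 3), cursors c1@0 c2@1 c3@2 c4@3, authorship ...
After op 5 (insert('f')): buffer="flftfvf" (len 7), cursors c1@1 c2@3 c3@5 c4@7, authorship 1.2.3.4
After op 6 (insert('o')): buffer="folfotfovfo" (len 11), cursors c1@2 c2@5 c3@8 c4@11, authorship 11.22.33.44
After op 7 (move_right): buffer="folfotfovfo" (len 11), cursors c1@3 c2@6 c3@9 c4@11, authorship 11.22.33.44
After op 8 (move_right): buffer="folfotfovfo" (len 11), cursors c1@4 c2@7 c3@10 c4@11, authorship 11.22.33.44

Answer: 4 7 10 11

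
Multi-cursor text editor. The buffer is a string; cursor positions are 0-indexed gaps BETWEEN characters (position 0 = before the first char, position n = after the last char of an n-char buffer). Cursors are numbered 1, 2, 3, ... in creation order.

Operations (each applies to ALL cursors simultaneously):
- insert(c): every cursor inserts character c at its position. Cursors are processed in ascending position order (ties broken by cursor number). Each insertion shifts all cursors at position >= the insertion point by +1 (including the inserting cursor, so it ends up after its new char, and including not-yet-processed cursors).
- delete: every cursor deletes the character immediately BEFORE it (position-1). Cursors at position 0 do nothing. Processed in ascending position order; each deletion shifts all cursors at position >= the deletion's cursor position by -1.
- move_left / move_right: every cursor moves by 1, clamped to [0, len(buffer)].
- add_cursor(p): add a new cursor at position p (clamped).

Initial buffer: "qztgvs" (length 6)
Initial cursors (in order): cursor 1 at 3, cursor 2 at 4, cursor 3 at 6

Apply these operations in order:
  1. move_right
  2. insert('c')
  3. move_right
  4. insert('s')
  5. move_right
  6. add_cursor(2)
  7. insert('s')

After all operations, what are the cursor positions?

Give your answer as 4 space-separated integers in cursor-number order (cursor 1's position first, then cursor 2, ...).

After op 1 (move_right): buffer="qztgvs" (len 6), cursors c1@4 c2@5 c3@6, authorship ......
After op 2 (insert('c')): buffer="qztgcvcsc" (len 9), cursors c1@5 c2@7 c3@9, authorship ....1.2.3
After op 3 (move_right): buffer="qztgcvcsc" (len 9), cursors c1@6 c2@8 c3@9, authorship ....1.2.3
After op 4 (insert('s')): buffer="qztgcvscsscs" (len 12), cursors c1@7 c2@10 c3@12, authorship ....1.12.233
After op 5 (move_right): buffer="qztgcvscsscs" (len 12), cursors c1@8 c2@11 c3@12, authorship ....1.12.233
After op 6 (add_cursor(2)): buffer="qztgcvscsscs" (len 12), cursors c4@2 c1@8 c2@11 c3@12, authorship ....1.12.233
After op 7 (insert('s')): buffer="qzstgcvscssscsss" (len 16), cursors c4@3 c1@10 c2@14 c3@16, authorship ..4..1.121.23233

Answer: 10 14 16 3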